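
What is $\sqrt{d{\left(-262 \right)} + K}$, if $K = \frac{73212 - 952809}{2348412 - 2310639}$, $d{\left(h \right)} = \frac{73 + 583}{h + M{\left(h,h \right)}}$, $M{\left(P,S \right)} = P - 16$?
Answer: $\frac{i \sqrt{97106429685}}{62955} \approx 4.9499 i$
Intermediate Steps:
$M{\left(P,S \right)} = -16 + P$ ($M{\left(P,S \right)} = P - 16 = -16 + P$)
$d{\left(h \right)} = \frac{656}{-16 + 2 h}$ ($d{\left(h \right)} = \frac{73 + 583}{h + \left(-16 + h\right)} = \frac{656}{-16 + 2 h}$)
$K = - \frac{97733}{4197}$ ($K = - \frac{879597}{37773} = \left(-879597\right) \frac{1}{37773} = - \frac{97733}{4197} \approx -23.286$)
$\sqrt{d{\left(-262 \right)} + K} = \sqrt{\frac{328}{-8 - 262} - \frac{97733}{4197}} = \sqrt{\frac{328}{-270} - \frac{97733}{4197}} = \sqrt{328 \left(- \frac{1}{270}\right) - \frac{97733}{4197}} = \sqrt{- \frac{164}{135} - \frac{97733}{4197}} = \sqrt{- \frac{4627421}{188865}} = \frac{i \sqrt{97106429685}}{62955}$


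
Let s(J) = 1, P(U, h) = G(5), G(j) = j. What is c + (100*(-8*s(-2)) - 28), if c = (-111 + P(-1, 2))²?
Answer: 10408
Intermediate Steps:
P(U, h) = 5
c = 11236 (c = (-111 + 5)² = (-106)² = 11236)
c + (100*(-8*s(-2)) - 28) = 11236 + (100*(-8*1) - 28) = 11236 + (100*(-8) - 28) = 11236 + (-800 - 28) = 11236 - 828 = 10408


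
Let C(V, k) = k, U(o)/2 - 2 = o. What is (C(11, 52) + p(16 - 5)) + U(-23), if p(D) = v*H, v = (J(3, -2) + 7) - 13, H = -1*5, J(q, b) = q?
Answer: 25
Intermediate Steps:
U(o) = 4 + 2*o
H = -5
v = -3 (v = (3 + 7) - 13 = 10 - 13 = -3)
p(D) = 15 (p(D) = -3*(-5) = 15)
(C(11, 52) + p(16 - 5)) + U(-23) = (52 + 15) + (4 + 2*(-23)) = 67 + (4 - 46) = 67 - 42 = 25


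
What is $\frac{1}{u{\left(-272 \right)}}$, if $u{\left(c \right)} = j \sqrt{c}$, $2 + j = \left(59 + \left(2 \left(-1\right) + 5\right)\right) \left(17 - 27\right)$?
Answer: $\frac{i \sqrt{17}}{42296} \approx 9.7482 \cdot 10^{-5} i$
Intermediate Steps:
$j = -622$ ($j = -2 + \left(59 + \left(2 \left(-1\right) + 5\right)\right) \left(17 - 27\right) = -2 + \left(59 + \left(-2 + 5\right)\right) \left(-10\right) = -2 + \left(59 + 3\right) \left(-10\right) = -2 + 62 \left(-10\right) = -2 - 620 = -622$)
$u{\left(c \right)} = - 622 \sqrt{c}$
$\frac{1}{u{\left(-272 \right)}} = \frac{1}{\left(-622\right) \sqrt{-272}} = \frac{1}{\left(-622\right) 4 i \sqrt{17}} = \frac{1}{\left(-2488\right) i \sqrt{17}} = \frac{i \sqrt{17}}{42296}$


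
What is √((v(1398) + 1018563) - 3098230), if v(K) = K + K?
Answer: I*√2076871 ≈ 1441.1*I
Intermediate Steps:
v(K) = 2*K
√((v(1398) + 1018563) - 3098230) = √((2*1398 + 1018563) - 3098230) = √((2796 + 1018563) - 3098230) = √(1021359 - 3098230) = √(-2076871) = I*√2076871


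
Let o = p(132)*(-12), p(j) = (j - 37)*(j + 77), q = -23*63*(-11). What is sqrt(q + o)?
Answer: I*sqrt(222321) ≈ 471.51*I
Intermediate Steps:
q = 15939 (q = -1449*(-11) = 15939)
p(j) = (-37 + j)*(77 + j)
o = -238260 (o = (-2849 + 132**2 + 40*132)*(-12) = (-2849 + 17424 + 5280)*(-12) = 19855*(-12) = -238260)
sqrt(q + o) = sqrt(15939 - 238260) = sqrt(-222321) = I*sqrt(222321)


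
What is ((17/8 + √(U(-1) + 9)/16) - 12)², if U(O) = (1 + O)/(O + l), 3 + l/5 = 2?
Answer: 24025/256 ≈ 93.848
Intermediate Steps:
l = -5 (l = -15 + 5*2 = -15 + 10 = -5)
U(O) = (1 + O)/(-5 + O) (U(O) = (1 + O)/(O - 5) = (1 + O)/(-5 + O))
((17/8 + √(U(-1) + 9)/16) - 12)² = ((17/8 + √((1 - 1)/(-5 - 1) + 9)/16) - 12)² = ((17*(⅛) + √(0/(-6) + 9)*(1/16)) - 12)² = ((17/8 + √(-⅙*0 + 9)*(1/16)) - 12)² = ((17/8 + √(0 + 9)*(1/16)) - 12)² = ((17/8 + √9*(1/16)) - 12)² = ((17/8 + 3*(1/16)) - 12)² = ((17/8 + 3/16) - 12)² = (37/16 - 12)² = (-155/16)² = 24025/256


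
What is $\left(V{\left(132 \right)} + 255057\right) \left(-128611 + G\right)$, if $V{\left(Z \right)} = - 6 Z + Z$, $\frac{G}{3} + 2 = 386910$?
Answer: $262566450861$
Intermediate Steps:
$G = 1160724$ ($G = -6 + 3 \cdot 386910 = -6 + 1160730 = 1160724$)
$V{\left(Z \right)} = - 5 Z$
$\left(V{\left(132 \right)} + 255057\right) \left(-128611 + G\right) = \left(\left(-5\right) 132 + 255057\right) \left(-128611 + 1160724\right) = \left(-660 + 255057\right) 1032113 = 254397 \cdot 1032113 = 262566450861$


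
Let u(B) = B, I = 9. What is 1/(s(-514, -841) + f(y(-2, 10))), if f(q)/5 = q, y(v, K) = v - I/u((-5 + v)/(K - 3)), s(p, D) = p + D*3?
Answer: -1/3002 ≈ -0.00033311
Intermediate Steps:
s(p, D) = p + 3*D
y(v, K) = v - 9*(-3 + K)/(-5 + v) (y(v, K) = v - 9/((-5 + v)/(K - 3)) = v - 9/((-5 + v)/(-3 + K)) = v - 9*(-3 + K)/(-5 + v))
f(q) = 5*q
1/(s(-514, -841) + f(y(-2, 10))) = 1/((-514 + 3*(-841)) + 5*((27 - 9*10 - 2*(-5 - 2))/(-5 - 2))) = 1/((-514 - 2523) + 5*((27 - 90 - 2*(-7))/(-7))) = 1/(-3037 + 5*(-(27 - 90 + 14)/7)) = 1/(-3037 + 5*(-⅐*(-49))) = 1/(-3037 + 5*7) = 1/(-3037 + 35) = 1/(-3002) = -1/3002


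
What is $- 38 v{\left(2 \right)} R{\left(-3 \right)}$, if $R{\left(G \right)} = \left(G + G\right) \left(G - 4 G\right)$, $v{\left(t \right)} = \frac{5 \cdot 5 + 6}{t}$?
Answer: $31806$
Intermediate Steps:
$v{\left(t \right)} = \frac{31}{t}$ ($v{\left(t \right)} = \frac{25 + 6}{t} = \frac{31}{t}$)
$R{\left(G \right)} = - 6 G^{2}$ ($R{\left(G \right)} = 2 G \left(- 3 G\right) = - 6 G^{2}$)
$- 38 v{\left(2 \right)} R{\left(-3 \right)} = - 38 \cdot \frac{31}{2} \left(- 6 \left(-3\right)^{2}\right) = - 38 \cdot 31 \cdot \frac{1}{2} \left(\left(-6\right) 9\right) = \left(-38\right) \frac{31}{2} \left(-54\right) = \left(-589\right) \left(-54\right) = 31806$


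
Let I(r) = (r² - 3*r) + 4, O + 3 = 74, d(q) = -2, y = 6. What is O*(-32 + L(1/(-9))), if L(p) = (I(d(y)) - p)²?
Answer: 961127/81 ≈ 11866.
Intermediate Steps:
O = 71 (O = -3 + 74 = 71)
I(r) = 4 + r² - 3*r
L(p) = (14 - p)² (L(p) = ((4 + (-2)² - 3*(-2)) - p)² = ((4 + 4 + 6) - p)² = (14 - p)²)
O*(-32 + L(1/(-9))) = 71*(-32 + (-14 + 1/(-9))²) = 71*(-32 + (-14 - ⅑)²) = 71*(-32 + (-127/9)²) = 71*(-32 + 16129/81) = 71*(13537/81) = 961127/81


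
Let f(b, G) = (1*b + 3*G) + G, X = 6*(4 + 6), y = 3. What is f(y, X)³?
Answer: 14348907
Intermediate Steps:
X = 60 (X = 6*10 = 60)
f(b, G) = b + 4*G (f(b, G) = (b + 3*G) + G = b + 4*G)
f(y, X)³ = (3 + 4*60)³ = (3 + 240)³ = 243³ = 14348907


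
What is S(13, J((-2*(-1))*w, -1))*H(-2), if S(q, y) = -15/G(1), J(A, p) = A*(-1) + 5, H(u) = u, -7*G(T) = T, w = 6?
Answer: -210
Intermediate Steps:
G(T) = -T/7
J(A, p) = 5 - A (J(A, p) = -A + 5 = 5 - A)
S(q, y) = 105 (S(q, y) = -15/((-⅐*1)) = -15/(-⅐) = -15*(-7) = 105)
S(13, J((-2*(-1))*w, -1))*H(-2) = 105*(-2) = -210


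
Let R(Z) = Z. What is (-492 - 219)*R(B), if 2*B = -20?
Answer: 7110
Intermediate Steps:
B = -10 (B = (½)*(-20) = -10)
(-492 - 219)*R(B) = (-492 - 219)*(-10) = -711*(-10) = 7110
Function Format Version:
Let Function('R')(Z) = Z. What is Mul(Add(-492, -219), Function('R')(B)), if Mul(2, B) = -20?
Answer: 7110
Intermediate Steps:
B = -10 (B = Mul(Rational(1, 2), -20) = -10)
Mul(Add(-492, -219), Function('R')(B)) = Mul(Add(-492, -219), -10) = Mul(-711, -10) = 7110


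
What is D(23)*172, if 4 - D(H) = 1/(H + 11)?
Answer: 11610/17 ≈ 682.94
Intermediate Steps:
D(H) = 4 - 1/(11 + H) (D(H) = 4 - 1/(H + 11) = 4 - 1/(11 + H))
D(23)*172 = ((43 + 4*23)/(11 + 23))*172 = ((43 + 92)/34)*172 = ((1/34)*135)*172 = (135/34)*172 = 11610/17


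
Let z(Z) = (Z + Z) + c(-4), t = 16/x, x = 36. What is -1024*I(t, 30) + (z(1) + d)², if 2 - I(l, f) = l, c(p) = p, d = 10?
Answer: -13760/9 ≈ -1528.9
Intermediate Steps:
t = 4/9 (t = 16/36 = 16*(1/36) = 4/9 ≈ 0.44444)
I(l, f) = 2 - l
z(Z) = -4 + 2*Z (z(Z) = (Z + Z) - 4 = 2*Z - 4 = -4 + 2*Z)
-1024*I(t, 30) + (z(1) + d)² = -1024*(2 - 1*4/9) + ((-4 + 2*1) + 10)² = -1024*(2 - 4/9) + ((-4 + 2) + 10)² = -1024*14/9 + (-2 + 10)² = -14336/9 + 8² = -14336/9 + 64 = -13760/9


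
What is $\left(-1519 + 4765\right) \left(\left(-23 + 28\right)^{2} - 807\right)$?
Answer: $-2538372$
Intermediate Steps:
$\left(-1519 + 4765\right) \left(\left(-23 + 28\right)^{2} - 807\right) = 3246 \left(5^{2} - 807\right) = 3246 \left(25 - 807\right) = 3246 \left(-782\right) = -2538372$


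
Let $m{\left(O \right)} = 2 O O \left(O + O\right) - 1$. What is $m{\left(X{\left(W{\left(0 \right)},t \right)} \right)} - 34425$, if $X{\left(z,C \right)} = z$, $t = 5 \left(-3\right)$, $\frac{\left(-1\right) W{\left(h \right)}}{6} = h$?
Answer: $-34426$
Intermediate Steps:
$W{\left(h \right)} = - 6 h$
$t = -15$
$m{\left(O \right)} = -1 + 4 O^{3}$ ($m{\left(O \right)} = 2 O O 2 O - 1 = 2 O 2 O^{2} - 1 = 4 O^{3} - 1 = -1 + 4 O^{3}$)
$m{\left(X{\left(W{\left(0 \right)},t \right)} \right)} - 34425 = \left(-1 + 4 \left(\left(-6\right) 0\right)^{3}\right) - 34425 = \left(-1 + 4 \cdot 0^{3}\right) - 34425 = \left(-1 + 4 \cdot 0\right) - 34425 = \left(-1 + 0\right) - 34425 = -1 - 34425 = -34426$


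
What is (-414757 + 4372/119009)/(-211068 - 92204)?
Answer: 49359811441/36092097448 ≈ 1.3676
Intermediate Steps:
(-414757 + 4372/119009)/(-211068 - 92204) = (-414757 + 4372*(1/119009))/(-303272) = (-414757 + 4372/119009)*(-1/303272) = -49359811441/119009*(-1/303272) = 49359811441/36092097448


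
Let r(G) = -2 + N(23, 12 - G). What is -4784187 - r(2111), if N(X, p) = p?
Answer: -4782086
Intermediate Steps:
r(G) = 10 - G (r(G) = -2 + (12 - G) = 10 - G)
-4784187 - r(2111) = -4784187 - (10 - 1*2111) = -4784187 - (10 - 2111) = -4784187 - 1*(-2101) = -4784187 + 2101 = -4782086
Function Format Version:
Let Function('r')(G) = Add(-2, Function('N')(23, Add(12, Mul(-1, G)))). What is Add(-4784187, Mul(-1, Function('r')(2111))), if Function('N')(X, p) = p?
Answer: -4782086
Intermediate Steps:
Function('r')(G) = Add(10, Mul(-1, G)) (Function('r')(G) = Add(-2, Add(12, Mul(-1, G))) = Add(10, Mul(-1, G)))
Add(-4784187, Mul(-1, Function('r')(2111))) = Add(-4784187, Mul(-1, Add(10, Mul(-1, 2111)))) = Add(-4784187, Mul(-1, Add(10, -2111))) = Add(-4784187, Mul(-1, -2101)) = Add(-4784187, 2101) = -4782086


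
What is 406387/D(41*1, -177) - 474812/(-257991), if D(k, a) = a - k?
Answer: -4553942587/2445306 ≈ -1862.3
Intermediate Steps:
406387/D(41*1, -177) - 474812/(-257991) = 406387/(-177 - 41) - 474812/(-257991) = 406387/(-177 - 1*41) - 474812*(-1/257991) = 406387/(-177 - 41) + 20644/11217 = 406387/(-218) + 20644/11217 = 406387*(-1/218) + 20644/11217 = -406387/218 + 20644/11217 = -4553942587/2445306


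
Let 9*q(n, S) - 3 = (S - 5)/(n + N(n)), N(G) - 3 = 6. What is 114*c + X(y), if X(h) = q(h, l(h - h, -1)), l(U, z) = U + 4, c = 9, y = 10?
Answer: 175502/171 ≈ 1026.3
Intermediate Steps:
N(G) = 9 (N(G) = 3 + 6 = 9)
l(U, z) = 4 + U
q(n, S) = ⅓ + (-5 + S)/(9*(9 + n)) (q(n, S) = ⅓ + ((S - 5)/(n + 9))/9 = ⅓ + ((-5 + S)/(9 + n))/9 = ⅓ + (-5 + S)/(9*(9 + n)))
X(h) = (26 + 3*h)/(9*(9 + h)) (X(h) = (22 + (4 + (h - h)) + 3*h)/(9*(9 + h)) = (22 + (4 + 0) + 3*h)/(9*(9 + h)) = (22 + 4 + 3*h)/(9*(9 + h)) = (26 + 3*h)/(9*(9 + h)))
114*c + X(y) = 114*9 + (26 + 3*10)/(9*(9 + 10)) = 1026 + (⅑)*(26 + 30)/19 = 1026 + (⅑)*(1/19)*56 = 1026 + 56/171 = 175502/171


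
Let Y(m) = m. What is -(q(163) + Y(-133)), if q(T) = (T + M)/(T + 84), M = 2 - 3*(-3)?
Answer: 32677/247 ≈ 132.30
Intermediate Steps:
M = 11 (M = 2 + 9 = 11)
q(T) = (11 + T)/(84 + T) (q(T) = (T + 11)/(T + 84) = (11 + T)/(84 + T))
-(q(163) + Y(-133)) = -((11 + 163)/(84 + 163) - 133) = -(174/247 - 133) = -1*(-32677/247) = 32677/247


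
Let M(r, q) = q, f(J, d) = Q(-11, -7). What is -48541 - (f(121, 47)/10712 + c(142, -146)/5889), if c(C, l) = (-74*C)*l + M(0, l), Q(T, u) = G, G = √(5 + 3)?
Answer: -287391971/5889 - √2/5356 ≈ -48802.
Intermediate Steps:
G = 2*√2 (G = √8 = 2*√2 ≈ 2.8284)
Q(T, u) = 2*√2
f(J, d) = 2*√2
c(C, l) = l - 74*C*l (c(C, l) = (-74*C)*l + l = -74*C*l + l = l - 74*C*l)
-48541 - (f(121, 47)/10712 + c(142, -146)/5889) = -48541 - ((2*√2)/10712 - 146*(1 - 74*142)/5889) = -48541 - ((2*√2)*(1/10712) - 146*(1 - 10508)*(1/5889)) = -48541 - (√2/5356 - 146*(-10507)*(1/5889)) = -48541 - (√2/5356 + 1534022*(1/5889)) = -48541 - (√2/5356 + 1534022/5889) = -48541 - (1534022/5889 + √2/5356) = -48541 + (-1534022/5889 - √2/5356) = -287391971/5889 - √2/5356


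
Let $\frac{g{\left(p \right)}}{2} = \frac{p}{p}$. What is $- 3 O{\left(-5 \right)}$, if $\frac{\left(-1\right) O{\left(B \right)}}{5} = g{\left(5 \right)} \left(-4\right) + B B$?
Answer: $255$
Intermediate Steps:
$g{\left(p \right)} = 2$ ($g{\left(p \right)} = 2 \frac{p}{p} = 2 \cdot 1 = 2$)
$O{\left(B \right)} = 40 - 5 B^{2}$ ($O{\left(B \right)} = - 5 \left(2 \left(-4\right) + B B\right) = - 5 \left(-8 + B^{2}\right) = 40 - 5 B^{2}$)
$- 3 O{\left(-5 \right)} = - 3 \left(40 - 5 \left(-5\right)^{2}\right) = - 3 \left(40 - 125\right) = \left(-3\right) \left(-85\right) = 255$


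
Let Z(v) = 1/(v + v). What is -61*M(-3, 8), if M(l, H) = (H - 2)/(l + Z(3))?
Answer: 2196/17 ≈ 129.18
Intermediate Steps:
Z(v) = 1/(2*v)
M(l, H) = (-2 + H)/(⅙ + l) (M(l, H) = (H - 2)/(l + (½)/3) = (-2 + H)/(l + (½)*(⅓)) = (-2 + H)/(l + ⅙) = (-2 + H)/(⅙ + l))
-61*M(-3, 8) = -366*(-2 + 8)/(1 + 6*(-3)) = -366*6/(1 - 18) = -366*6/(-17) = -366*(-1)*6/17 = -61*(-36/17) = 2196/17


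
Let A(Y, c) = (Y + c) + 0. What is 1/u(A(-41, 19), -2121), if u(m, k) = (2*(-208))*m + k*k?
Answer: 1/4507793 ≈ 2.2184e-7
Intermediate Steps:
A(Y, c) = Y + c
u(m, k) = k² - 416*m (u(m, k) = -416*m + k² = k² - 416*m)
1/u(A(-41, 19), -2121) = 1/((-2121)² - 416*(-41 + 19)) = 1/(4498641 - 416*(-22)) = 1/(4498641 + 9152) = 1/4507793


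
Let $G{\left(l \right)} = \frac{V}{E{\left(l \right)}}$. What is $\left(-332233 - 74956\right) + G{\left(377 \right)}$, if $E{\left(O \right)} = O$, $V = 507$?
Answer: $- \frac{11808442}{29} \approx -4.0719 \cdot 10^{5}$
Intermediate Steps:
$G{\left(l \right)} = \frac{507}{l}$
$\left(-332233 - 74956\right) + G{\left(377 \right)} = \left(-332233 - 74956\right) + \frac{507}{377} = -407189 + 507 \cdot \frac{1}{377} = -407189 + \frac{39}{29} = - \frac{11808442}{29}$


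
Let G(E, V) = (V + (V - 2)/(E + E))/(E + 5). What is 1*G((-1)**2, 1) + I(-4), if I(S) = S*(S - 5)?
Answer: 433/12 ≈ 36.083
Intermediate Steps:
I(S) = S*(-5 + S)
G(E, V) = (V + (-2 + V)/(2*E))/(5 + E) (G(E, V) = (V + (-2 + V)/((2*E)))/(5 + E) = (V + (-2 + V)*(1/(2*E)))/(5 + E) = (V + (-2 + V)/(2*E))/(5 + E))
1*G((-1)**2, 1) + I(-4) = 1*((-1 + (1/2)*1 + (-1)**2*1)/(((-1)**2)*(5 + (-1)**2))) - 4*(-5 - 4) = 1*((-1 + 1/2 + 1*1)/(1*(5 + 1))) - 4*(-9) = 1*(1*(-1 + 1/2 + 1)/6) + 36 = 1*(1*(1/6)*(1/2)) + 36 = 1*(1/12) + 36 = 1/12 + 36 = 433/12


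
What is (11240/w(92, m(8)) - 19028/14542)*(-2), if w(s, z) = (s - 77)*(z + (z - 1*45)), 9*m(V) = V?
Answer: 105473140/2828419 ≈ 37.290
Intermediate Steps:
m(V) = V/9
w(s, z) = (-77 + s)*(-45 + 2*z) (w(s, z) = (-77 + s)*(z + (z - 45)) = (-77 + s)*(z + (-45 + z)) = (-77 + s)*(-45 + 2*z))
(11240/w(92, m(8)) - 19028/14542)*(-2) = (11240/(3465 - 154*8/9 - 45*92 + 2*92*((1/9)*8)) - 19028/14542)*(-2) = (11240/(3465 - 154*8/9 - 4140 + 2*92*(8/9)) - 19028*1/14542)*(-2) = (11240/(3465 - 1232/9 - 4140 + 1472/9) - 9514/7271)*(-2) = (11240/(-1945/3) - 9514/7271)*(-2) = (11240*(-3/1945) - 9514/7271)*(-2) = (-6744/389 - 9514/7271)*(-2) = -52736570/2828419*(-2) = 105473140/2828419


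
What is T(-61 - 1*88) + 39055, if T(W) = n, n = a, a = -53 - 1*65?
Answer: 38937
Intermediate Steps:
a = -118 (a = -53 - 65 = -118)
n = -118
T(W) = -118
T(-61 - 1*88) + 39055 = -118 + 39055 = 38937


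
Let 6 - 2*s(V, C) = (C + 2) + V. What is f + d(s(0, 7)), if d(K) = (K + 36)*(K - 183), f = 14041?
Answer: 30703/4 ≈ 7675.8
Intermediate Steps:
s(V, C) = 2 - C/2 - V/2 (s(V, C) = 3 - ((C + 2) + V)/2 = 3 - ((2 + C) + V)/2 = 3 - (2 + C + V)/2 = 3 + (-1 - C/2 - V/2) = 2 - C/2 - V/2)
d(K) = (-183 + K)*(36 + K) (d(K) = (36 + K)*(-183 + K) = (-183 + K)*(36 + K))
f + d(s(0, 7)) = 14041 + (-6588 + (2 - 1/2*7 - 1/2*0)**2 - 147*(2 - 1/2*7 - 1/2*0)) = 14041 + (-6588 + (2 - 7/2 + 0)**2 - 147*(2 - 7/2 + 0)) = 14041 + (-6588 + (-3/2)**2 - 147*(-3/2)) = 14041 + (-6588 + 9/4 + 441/2) = 14041 - 25461/4 = 30703/4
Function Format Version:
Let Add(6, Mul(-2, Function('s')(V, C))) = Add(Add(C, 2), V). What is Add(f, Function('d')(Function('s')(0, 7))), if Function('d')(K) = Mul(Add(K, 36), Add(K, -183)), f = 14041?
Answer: Rational(30703, 4) ≈ 7675.8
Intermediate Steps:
Function('s')(V, C) = Add(2, Mul(Rational(-1, 2), C), Mul(Rational(-1, 2), V)) (Function('s')(V, C) = Add(3, Mul(Rational(-1, 2), Add(Add(C, 2), V))) = Add(3, Mul(Rational(-1, 2), Add(Add(2, C), V))) = Add(3, Mul(Rational(-1, 2), Add(2, C, V))) = Add(3, Add(-1, Mul(Rational(-1, 2), C), Mul(Rational(-1, 2), V))) = Add(2, Mul(Rational(-1, 2), C), Mul(Rational(-1, 2), V)))
Function('d')(K) = Mul(Add(-183, K), Add(36, K)) (Function('d')(K) = Mul(Add(36, K), Add(-183, K)) = Mul(Add(-183, K), Add(36, K)))
Add(f, Function('d')(Function('s')(0, 7))) = Add(14041, Add(-6588, Pow(Add(2, Mul(Rational(-1, 2), 7), Mul(Rational(-1, 2), 0)), 2), Mul(-147, Add(2, Mul(Rational(-1, 2), 7), Mul(Rational(-1, 2), 0))))) = Add(14041, Add(-6588, Pow(Add(2, Rational(-7, 2), 0), 2), Mul(-147, Add(2, Rational(-7, 2), 0)))) = Add(14041, Add(-6588, Pow(Rational(-3, 2), 2), Mul(-147, Rational(-3, 2)))) = Add(14041, Add(-6588, Rational(9, 4), Rational(441, 2))) = Add(14041, Rational(-25461, 4)) = Rational(30703, 4)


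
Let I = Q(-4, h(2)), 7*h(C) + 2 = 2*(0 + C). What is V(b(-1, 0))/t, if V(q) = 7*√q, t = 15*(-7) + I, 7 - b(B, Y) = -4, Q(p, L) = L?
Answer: -49*√11/733 ≈ -0.22171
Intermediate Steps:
h(C) = -2/7 + 2*C/7 (h(C) = -2/7 + (2*(0 + C))/7 = -2/7 + (2*C)/7 = -2/7 + 2*C/7)
b(B, Y) = 11 (b(B, Y) = 7 - 1*(-4) = 7 + 4 = 11)
I = 2/7 (I = -2/7 + (2/7)*2 = -2/7 + 4/7 = 2/7 ≈ 0.28571)
t = -733/7 (t = 15*(-7) + 2/7 = -105 + 2/7 = -733/7 ≈ -104.71)
V(b(-1, 0))/t = (7*√11)/(-733/7) = (7*√11)*(-7/733) = -49*√11/733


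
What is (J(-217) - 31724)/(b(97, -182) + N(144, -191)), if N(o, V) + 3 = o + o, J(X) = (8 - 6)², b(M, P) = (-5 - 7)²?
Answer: -2440/33 ≈ -73.939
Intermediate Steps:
b(M, P) = 144 (b(M, P) = (-12)² = 144)
J(X) = 4 (J(X) = 2² = 4)
N(o, V) = -3 + 2*o (N(o, V) = -3 + (o + o) = -3 + 2*o)
(J(-217) - 31724)/(b(97, -182) + N(144, -191)) = (4 - 31724)/(144 + (-3 + 2*144)) = -31720/(144 + (-3 + 288)) = -31720/(144 + 285) = -31720/429 = -31720*1/429 = -2440/33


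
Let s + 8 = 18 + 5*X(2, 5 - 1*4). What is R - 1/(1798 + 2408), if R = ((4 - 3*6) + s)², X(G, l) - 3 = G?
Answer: 1854845/4206 ≈ 441.00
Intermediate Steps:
X(G, l) = 3 + G
s = 35 (s = -8 + (18 + 5*(3 + 2)) = -8 + (18 + 5*5) = -8 + (18 + 25) = -8 + 43 = 35)
R = 441 (R = ((4 - 3*6) + 35)² = ((4 - 18) + 35)² = (-14 + 35)² = 21² = 441)
R - 1/(1798 + 2408) = 441 - 1/(1798 + 2408) = 441 - 1/4206 = 1854845/4206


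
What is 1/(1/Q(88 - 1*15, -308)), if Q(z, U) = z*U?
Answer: -22484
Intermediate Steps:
Q(z, U) = U*z
1/(1/Q(88 - 1*15, -308)) = 1/(1/(-308*(88 - 1*15))) = 1/(1/(-308*(88 - 15))) = 1/(1/(-308*73)) = 1/(1/(-22484)) = 1/(-1/22484) = -22484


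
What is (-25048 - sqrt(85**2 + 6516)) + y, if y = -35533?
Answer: -60581 - sqrt(13741) ≈ -60698.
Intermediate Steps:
(-25048 - sqrt(85**2 + 6516)) + y = (-25048 - sqrt(85**2 + 6516)) - 35533 = (-25048 - sqrt(7225 + 6516)) - 35533 = (-25048 - sqrt(13741)) - 35533 = -60581 - sqrt(13741)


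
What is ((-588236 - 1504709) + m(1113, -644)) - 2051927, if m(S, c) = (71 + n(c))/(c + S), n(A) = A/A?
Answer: -1943944896/469 ≈ -4.1449e+6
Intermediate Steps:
n(A) = 1
m(S, c) = 72/(S + c) (m(S, c) = (71 + 1)/(c + S) = 72/(S + c))
((-588236 - 1504709) + m(1113, -644)) - 2051927 = ((-588236 - 1504709) + 72/(1113 - 644)) - 2051927 = (-2092945 + 72/469) - 2051927 = -981591133/469 - 2051927 = -1943944896/469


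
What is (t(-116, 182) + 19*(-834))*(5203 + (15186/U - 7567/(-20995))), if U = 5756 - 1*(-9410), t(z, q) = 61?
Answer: -2615766612450607/31841017 ≈ -8.2151e+7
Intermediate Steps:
U = 15166 (U = 5756 + 9410 = 15166)
(t(-116, 182) + 19*(-834))*(5203 + (15186/U - 7567/(-20995))) = (61 + 19*(-834))*(5203 + (15186/15166 - 7567/(-20995))) = (61 - 15846)*(5203 + (15186*(1/15166) - 7567*(-1/20995))) = -15785*(5203 + (7593/7583 + 7567/20995)) = -15785*(5203 + 216795596/159205085) = -15785*828560852851/159205085 = -2615766612450607/31841017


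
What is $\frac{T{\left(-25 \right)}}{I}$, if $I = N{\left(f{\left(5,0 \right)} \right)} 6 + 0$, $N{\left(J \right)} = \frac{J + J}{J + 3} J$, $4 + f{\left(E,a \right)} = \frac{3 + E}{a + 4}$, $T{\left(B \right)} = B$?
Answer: $- \frac{25}{48} \approx -0.52083$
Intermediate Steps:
$f{\left(E,a \right)} = -4 + \frac{3 + E}{4 + a}$ ($f{\left(E,a \right)} = -4 + \frac{3 + E}{a + 4} = -4 + \frac{3 + E}{4 + a}$)
$N{\left(J \right)} = \frac{2 J^{2}}{3 + J}$ ($N{\left(J \right)} = \frac{2 J}{3 + J} J = \frac{2 J^{2}}{3 + J}$)
$I = 48$ ($I = \frac{2 \left(\frac{-13 + 5 - 0}{4 + 0}\right)^{2}}{3 + \frac{-13 + 5 - 0}{4 + 0}} \cdot 6 + 0 = \frac{2 \left(\frac{-13 + 5 + 0}{4}\right)^{2}}{3 + \frac{-13 + 5 + 0}{4}} \cdot 6 + 0 = \frac{2 \left(\frac{1}{4} \left(-8\right)\right)^{2}}{3 + \frac{1}{4} \left(-8\right)} 6 + 0 = \frac{2 \left(-2\right)^{2}}{3 - 2} \cdot 6 + 0 = 2 \cdot 4 \cdot 1^{-1} \cdot 6 + 0 = 2 \cdot 4 \cdot 1 \cdot 6 + 0 = 8 \cdot 6 + 0 = 48 + 0 = 48$)
$\frac{T{\left(-25 \right)}}{I} = - \frac{25}{48}$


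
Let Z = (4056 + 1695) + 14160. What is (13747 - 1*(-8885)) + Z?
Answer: 42543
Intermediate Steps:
Z = 19911 (Z = 5751 + 14160 = 19911)
(13747 - 1*(-8885)) + Z = (13747 - 1*(-8885)) + 19911 = (13747 + 8885) + 19911 = 22632 + 19911 = 42543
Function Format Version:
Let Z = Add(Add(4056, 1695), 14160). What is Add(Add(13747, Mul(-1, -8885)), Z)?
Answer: 42543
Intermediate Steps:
Z = 19911 (Z = Add(5751, 14160) = 19911)
Add(Add(13747, Mul(-1, -8885)), Z) = Add(Add(13747, Mul(-1, -8885)), 19911) = Add(Add(13747, 8885), 19911) = Add(22632, 19911) = 42543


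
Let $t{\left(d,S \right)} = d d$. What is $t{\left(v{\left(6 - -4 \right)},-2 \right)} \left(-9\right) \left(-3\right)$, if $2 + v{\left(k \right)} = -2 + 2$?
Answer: $108$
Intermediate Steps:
$v{\left(k \right)} = -2$ ($v{\left(k \right)} = -2 + \left(-2 + 2\right) = -2 + 0 = -2$)
$t{\left(d,S \right)} = d^{2}$
$t{\left(v{\left(6 - -4 \right)},-2 \right)} \left(-9\right) \left(-3\right) = \left(-2\right)^{2} \left(-9\right) \left(-3\right) = 4 \left(-9\right) \left(-3\right) = \left(-36\right) \left(-3\right) = 108$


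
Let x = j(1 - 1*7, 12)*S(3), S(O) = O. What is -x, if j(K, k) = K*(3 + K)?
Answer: -54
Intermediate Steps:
x = 54 (x = ((1 - 1*7)*(3 + (1 - 1*7)))*3 = ((1 - 7)*(3 + (1 - 7)))*3 = -6*(3 - 6)*3 = -6*(-3)*3 = 18*3 = 54)
-x = -1*54 = -54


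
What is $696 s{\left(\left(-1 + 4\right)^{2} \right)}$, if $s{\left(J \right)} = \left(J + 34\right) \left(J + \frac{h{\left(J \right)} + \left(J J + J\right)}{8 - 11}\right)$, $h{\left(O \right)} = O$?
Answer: $-718272$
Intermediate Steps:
$s{\left(J \right)} = \left(34 + J\right) \left(- \frac{J^{2}}{3} + \frac{J}{3}\right)$ ($s{\left(J \right)} = \left(J + 34\right) \left(J + \frac{J + \left(J J + J\right)}{8 - 11}\right) = \left(34 + J\right) \left(J + \frac{J + \left(J^{2} + J\right)}{-3}\right) = \left(34 + J\right) \left(J + \left(J + \left(J + J^{2}\right)\right) \left(- \frac{1}{3}\right)\right) = \left(34 + J\right) \left(J + \left(J^{2} + 2 J\right) \left(- \frac{1}{3}\right)\right) = \left(34 + J\right) \left(J - \left(\frac{J^{2}}{3} + \frac{2 J}{3}\right)\right) = \left(34 + J\right) \left(- \frac{J^{2}}{3} + \frac{J}{3}\right)$)
$696 s{\left(\left(-1 + 4\right)^{2} \right)} = 696 \frac{\left(-1 + 4\right)^{2} \left(34 - \left(\left(-1 + 4\right)^{2}\right)^{2} - 33 \left(-1 + 4\right)^{2}\right)}{3} = 696 \frac{3^{2} \left(34 - \left(3^{2}\right)^{2} - 33 \cdot 3^{2}\right)}{3} = 696 \cdot \frac{1}{3} \cdot 9 \left(34 - 9^{2} - 297\right) = 696 \cdot \frac{1}{3} \cdot 9 \left(34 - 81 - 297\right) = 696 \cdot \frac{1}{3} \cdot 9 \left(-344\right) = 696 \left(-1032\right) = -718272$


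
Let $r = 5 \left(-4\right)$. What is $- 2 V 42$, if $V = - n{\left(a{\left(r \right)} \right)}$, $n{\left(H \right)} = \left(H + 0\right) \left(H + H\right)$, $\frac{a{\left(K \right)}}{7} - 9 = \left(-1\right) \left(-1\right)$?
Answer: $823200$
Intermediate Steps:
$r = -20$
$a{\left(K \right)} = 70$ ($a{\left(K \right)} = 63 + 7 \left(\left(-1\right) \left(-1\right)\right) = 63 + 7 \cdot 1 = 63 + 7 = 70$)
$n{\left(H \right)} = 2 H^{2}$ ($n{\left(H \right)} = H 2 H = 2 H^{2}$)
$V = -9800$ ($V = - 2 \cdot 70^{2} = - 2 \cdot 4900 = \left(-1\right) 9800 = -9800$)
$- 2 V 42 = \left(-2\right) \left(-9800\right) 42 = 19600 \cdot 42 = 823200$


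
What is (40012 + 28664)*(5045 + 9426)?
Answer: 993810396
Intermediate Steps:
(40012 + 28664)*(5045 + 9426) = 68676*14471 = 993810396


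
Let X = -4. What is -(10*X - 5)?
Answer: 45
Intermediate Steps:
-(10*X - 5) = -(10*(-4) - 5) = -(-40 - 5) = -1*(-45) = 45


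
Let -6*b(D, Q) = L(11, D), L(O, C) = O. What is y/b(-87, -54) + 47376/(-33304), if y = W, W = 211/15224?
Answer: -498496083/348576316 ≈ -1.4301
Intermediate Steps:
b(D, Q) = -11/6 (b(D, Q) = -⅙*11 = -11/6)
W = 211/15224 (W = 211*(1/15224) = 211/15224 ≈ 0.013860)
y = 211/15224 ≈ 0.013860
y/b(-87, -54) + 47376/(-33304) = 211/(15224*(-11/6)) + 47376/(-33304) = (211/15224)*(-6/11) + 47376*(-1/33304) = -633/83732 - 5922/4163 = -498496083/348576316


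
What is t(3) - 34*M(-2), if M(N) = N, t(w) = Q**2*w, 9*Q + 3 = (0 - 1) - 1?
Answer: 1861/27 ≈ 68.926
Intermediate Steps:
Q = -5/9 (Q = -1/3 + ((0 - 1) - 1)/9 = -1/3 + (-1 - 1)/9 = -1/3 + (1/9)*(-2) = -1/3 - 2/9 = -5/9 ≈ -0.55556)
t(w) = 25*w/81 (t(w) = (-5/9)**2*w = 25*w/81)
t(3) - 34*M(-2) = (25/81)*3 - 34*(-2) = 25/27 + 68 = 1861/27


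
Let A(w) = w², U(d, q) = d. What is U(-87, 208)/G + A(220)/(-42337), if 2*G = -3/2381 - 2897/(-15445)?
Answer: -135618184727255/145034326607 ≈ -935.08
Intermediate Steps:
G = 3425711/36774545 (G = (-3/2381 - 2897/(-15445))/2 = (-3*1/2381 - 2897*(-1/15445))/2 = (-3/2381 + 2897/15445)/2 = (½)*(6851422/36774545) = 3425711/36774545 ≈ 0.093154)
U(-87, 208)/G + A(220)/(-42337) = -87/3425711/36774545 + 220²/(-42337) = -87*36774545/3425711 + 48400*(-1/42337) = -3199385415/3425711 - 48400/42337 = -135618184727255/145034326607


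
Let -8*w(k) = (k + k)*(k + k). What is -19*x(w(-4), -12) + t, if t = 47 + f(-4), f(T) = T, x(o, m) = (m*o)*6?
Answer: -10901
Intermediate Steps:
w(k) = -k**2/2 (w(k) = -(k + k)*(k + k)/8 = -2*k*2*k/8 = -k**2/2)
x(o, m) = 6*m*o
t = 43 (t = 47 - 4 = 43)
-19*x(w(-4), -12) + t = -114*(-12)*(-1/2*(-4)**2) + 43 = -114*(-12)*(-1/2*16) + 43 = -114*(-12)*(-8) + 43 = -19*576 + 43 = -10944 + 43 = -10901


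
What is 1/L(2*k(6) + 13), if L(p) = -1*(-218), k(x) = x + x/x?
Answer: 1/218 ≈ 0.0045872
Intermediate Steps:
k(x) = 1 + x (k(x) = x + 1 = 1 + x)
L(p) = 218
1/L(2*k(6) + 13) = 1/218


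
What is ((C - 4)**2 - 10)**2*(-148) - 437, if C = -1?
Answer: -33737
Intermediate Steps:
((C - 4)**2 - 10)**2*(-148) - 437 = ((-1 - 4)**2 - 10)**2*(-148) - 437 = ((-5)**2 - 10)**2*(-148) - 437 = (25 - 10)**2*(-148) - 437 = 15**2*(-148) - 437 = 225*(-148) - 437 = -33300 - 437 = -33737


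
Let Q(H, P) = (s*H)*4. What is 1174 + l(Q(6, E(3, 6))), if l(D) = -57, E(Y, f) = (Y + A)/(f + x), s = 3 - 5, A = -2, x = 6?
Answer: 1117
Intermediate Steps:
s = -2
E(Y, f) = (-2 + Y)/(6 + f) (E(Y, f) = (Y - 2)/(f + 6) = (-2 + Y)/(6 + f))
Q(H, P) = -8*H (Q(H, P) = -2*H*4 = -8*H)
1174 + l(Q(6, E(3, 6))) = 1174 - 57 = 1117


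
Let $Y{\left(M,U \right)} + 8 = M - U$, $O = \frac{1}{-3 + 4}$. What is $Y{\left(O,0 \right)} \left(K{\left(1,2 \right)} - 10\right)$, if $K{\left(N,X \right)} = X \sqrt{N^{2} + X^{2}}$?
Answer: $70 - 14 \sqrt{5} \approx 38.695$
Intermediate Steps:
$O = 1$ ($O = 1^{-1} = 1$)
$Y{\left(M,U \right)} = -8 + M - U$ ($Y{\left(M,U \right)} = -8 + \left(M - U\right) = -8 + M - U$)
$Y{\left(O,0 \right)} \left(K{\left(1,2 \right)} - 10\right) = \left(-8 + 1 - 0\right) \left(2 \sqrt{1^{2} + 2^{2}} - 10\right) = \left(-8 + 1 + 0\right) \left(2 \sqrt{1 + 4} - 10\right) = - 7 \left(2 \sqrt{5} - 10\right) = - 7 \left(-10 + 2 \sqrt{5}\right) = 70 - 14 \sqrt{5}$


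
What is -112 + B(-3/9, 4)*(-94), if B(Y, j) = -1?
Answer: -18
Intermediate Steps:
-112 + B(-3/9, 4)*(-94) = -112 - 1*(-94) = -112 + 94 = -18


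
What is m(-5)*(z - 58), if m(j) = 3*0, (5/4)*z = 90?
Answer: 0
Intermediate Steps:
z = 72 (z = (⅘)*90 = 72)
m(j) = 0
m(-5)*(z - 58) = 0*(72 - 58) = 0*14 = 0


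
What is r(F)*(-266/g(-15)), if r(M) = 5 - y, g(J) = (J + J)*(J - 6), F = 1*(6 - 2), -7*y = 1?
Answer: -76/35 ≈ -2.1714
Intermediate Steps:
y = -⅐ (y = -⅐*1 = -⅐ ≈ -0.14286)
F = 4 (F = 1*4 = 4)
g(J) = 2*J*(-6 + J) (g(J) = (2*J)*(-6 + J) = 2*J*(-6 + J))
r(M) = 36/7 (r(M) = 5 - 1*(-⅐) = 5 + ⅐ = 36/7)
r(F)*(-266/g(-15)) = 36*(-266*(-1/(30*(-6 - 15))))/7 = 36*(-266/(2*(-15)*(-21)))/7 = 36*(-266/630)/7 = 36*(-266*1/630)/7 = (36/7)*(-19/45) = -76/35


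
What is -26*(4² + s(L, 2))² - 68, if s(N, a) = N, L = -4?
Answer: -3812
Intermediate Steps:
-26*(4² + s(L, 2))² - 68 = -26*(4² - 4)² - 68 = -26*(16 - 4)² - 68 = -26*12² - 68 = -26*144 - 68 = -3744 - 68 = -3812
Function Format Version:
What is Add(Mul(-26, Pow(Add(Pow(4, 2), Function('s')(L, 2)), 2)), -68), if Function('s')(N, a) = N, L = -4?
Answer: -3812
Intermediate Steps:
Add(Mul(-26, Pow(Add(Pow(4, 2), Function('s')(L, 2)), 2)), -68) = Add(Mul(-26, Pow(Add(Pow(4, 2), -4), 2)), -68) = Add(Mul(-26, Pow(Add(16, -4), 2)), -68) = Add(Mul(-26, Pow(12, 2)), -68) = Add(Mul(-26, 144), -68) = Add(-3744, -68) = -3812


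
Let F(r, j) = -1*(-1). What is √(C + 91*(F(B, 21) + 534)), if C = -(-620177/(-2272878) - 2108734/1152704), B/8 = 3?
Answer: √145048898346462143066003642/54582407544 ≈ 220.65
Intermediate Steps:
B = 24 (B = 8*3 = 24)
F(r, j) = 1
C = 1019503651961/654988890528 (C = -(-620177*(-1/2272878) - 2108734*1/1152704) = -(620177/2272878 - 1054367/576352) = -1*(-1019503651961/654988890528) = 1019503651961/654988890528 ≈ 1.5565)
√(C + 91*(F(B, 21) + 534)) = √(1019503651961/654988890528 + 91*(1 + 534)) = √(1019503651961/654988890528 + 91*535) = √(1019503651961/654988890528 + 48685) = √(31889153639007641/654988890528) = √145048898346462143066003642/54582407544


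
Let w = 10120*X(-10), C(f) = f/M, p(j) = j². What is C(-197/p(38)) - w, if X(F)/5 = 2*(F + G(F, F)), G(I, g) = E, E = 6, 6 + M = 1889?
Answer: 1100672249403/2719052 ≈ 4.0480e+5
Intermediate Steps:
M = 1883 (M = -6 + 1889 = 1883)
G(I, g) = 6
X(F) = 60 + 10*F (X(F) = 5*(2*(F + 6)) = 5*(2*(6 + F)) = 5*(12 + 2*F) = 60 + 10*F)
C(f) = f/1883
w = -404800 (w = 10120*(60 + 10*(-10)) = 10120*(60 - 100) = 10120*(-40) = -404800)
C(-197/p(38)) - w = (-197/(38²))/1883 - 1*(-404800) = (-197/1444)/1883 + 404800 = (-197*1/1444)/1883 + 404800 = (1/1883)*(-197/1444) + 404800 = -197/2719052 + 404800 = 1100672249403/2719052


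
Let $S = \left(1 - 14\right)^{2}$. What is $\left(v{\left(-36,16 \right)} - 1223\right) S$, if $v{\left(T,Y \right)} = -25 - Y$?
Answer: $-213616$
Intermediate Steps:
$S = 169$ ($S = \left(-13\right)^{2} = 169$)
$\left(v{\left(-36,16 \right)} - 1223\right) S = \left(\left(-25 - 16\right) - 1223\right) 169 = \left(-41 - 1223\right) 169 = \left(-1264\right) 169 = -213616$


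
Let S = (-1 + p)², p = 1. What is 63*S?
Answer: 0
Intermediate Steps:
S = 0 (S = (-1 + 1)² = 0² = 0)
63*S = 63*0 = 0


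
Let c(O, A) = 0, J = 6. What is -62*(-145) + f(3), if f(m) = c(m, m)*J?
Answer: 8990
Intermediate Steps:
f(m) = 0 (f(m) = 0*6 = 0)
-62*(-145) + f(3) = -62*(-145) + 0 = 8990 + 0 = 8990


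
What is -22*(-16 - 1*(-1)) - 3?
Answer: 327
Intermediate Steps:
-22*(-16 - 1*(-1)) - 3 = -22*(-16 + 1) - 3 = -22*(-15) - 3 = 330 - 3 = 327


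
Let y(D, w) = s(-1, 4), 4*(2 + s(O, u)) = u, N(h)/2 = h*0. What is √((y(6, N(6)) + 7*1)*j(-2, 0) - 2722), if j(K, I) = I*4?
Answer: I*√2722 ≈ 52.173*I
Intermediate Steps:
j(K, I) = 4*I
N(h) = 0 (N(h) = 2*(h*0) = 2*0 = 0)
s(O, u) = -2 + u/4
y(D, w) = -1 (y(D, w) = -2 + (¼)*4 = -2 + 1 = -1)
√((y(6, N(6)) + 7*1)*j(-2, 0) - 2722) = √((-1 + 7*1)*(4*0) - 2722) = √((-1 + 7)*0 - 2722) = √(6*0 - 2722) = √(0 - 2722) = √(-2722) = I*√2722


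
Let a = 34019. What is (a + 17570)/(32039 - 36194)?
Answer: -51589/4155 ≈ -12.416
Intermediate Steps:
(a + 17570)/(32039 - 36194) = (34019 + 17570)/(32039 - 36194) = 51589/(-4155) = 51589*(-1/4155) = -51589/4155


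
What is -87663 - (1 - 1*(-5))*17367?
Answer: -191865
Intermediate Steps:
-87663 - (1 - 1*(-5))*17367 = -87663 - (1 + 5)*17367 = -87663 - 6*17367 = -87663 - 1*104202 = -87663 - 104202 = -191865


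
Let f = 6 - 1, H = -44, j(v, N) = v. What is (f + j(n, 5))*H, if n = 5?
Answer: -440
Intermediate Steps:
f = 5 (f = 6 - 1*1 = 6 - 1 = 5)
(f + j(n, 5))*H = (5 + 5)*(-44) = 10*(-44) = -440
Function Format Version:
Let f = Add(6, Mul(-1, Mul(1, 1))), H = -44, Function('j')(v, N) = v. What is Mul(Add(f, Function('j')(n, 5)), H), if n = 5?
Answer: -440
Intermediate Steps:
f = 5 (f = Add(6, Mul(-1, 1)) = Add(6, -1) = 5)
Mul(Add(f, Function('j')(n, 5)), H) = Mul(Add(5, 5), -44) = Mul(10, -44) = -440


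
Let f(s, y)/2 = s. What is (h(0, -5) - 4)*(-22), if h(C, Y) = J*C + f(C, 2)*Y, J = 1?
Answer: 88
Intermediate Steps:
f(s, y) = 2*s
h(C, Y) = C + 2*C*Y (h(C, Y) = 1*C + (2*C)*Y = C + 2*C*Y)
(h(0, -5) - 4)*(-22) = (0*(1 + 2*(-5)) - 4)*(-22) = (0*(1 - 10) - 4)*(-22) = (0*(-9) - 4)*(-22) = (0 - 4)*(-22) = -4*(-22) = 88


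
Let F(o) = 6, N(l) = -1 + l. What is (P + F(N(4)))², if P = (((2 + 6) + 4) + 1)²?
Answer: 30625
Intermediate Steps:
P = 169 (P = ((8 + 4) + 1)² = (12 + 1)² = 13² = 169)
(P + F(N(4)))² = (169 + 6)² = 175² = 30625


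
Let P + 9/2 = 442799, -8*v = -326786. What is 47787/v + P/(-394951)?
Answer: 6289144019/129064457486 ≈ 0.048729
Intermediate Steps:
v = 163393/4 (v = -⅛*(-326786) = 163393/4 ≈ 40848.)
P = 885589/2 (P = -9/2 + 442799 = 885589/2 ≈ 4.4279e+5)
47787/v + P/(-394951) = 47787/(163393/4) + (885589/2)/(-394951) = 47787*(4/163393) + (885589/2)*(-1/394951) = 191148/163393 - 885589/789902 = 6289144019/129064457486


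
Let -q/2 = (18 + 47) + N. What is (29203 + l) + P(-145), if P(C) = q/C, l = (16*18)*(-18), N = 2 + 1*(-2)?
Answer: 696577/29 ≈ 24020.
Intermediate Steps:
N = 0 (N = 2 - 2 = 0)
l = -5184 (l = 288*(-18) = -5184)
q = -130 (q = -2*((18 + 47) + 0) = -2*(65 + 0) = -2*65 = -130)
P(C) = -130/C
(29203 + l) + P(-145) = (29203 - 5184) - 130/(-145) = 24019 - 130*(-1/145) = 24019 + 26/29 = 696577/29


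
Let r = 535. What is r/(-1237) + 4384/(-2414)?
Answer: -3357249/1493059 ≈ -2.2486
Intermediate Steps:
r/(-1237) + 4384/(-2414) = 535/(-1237) + 4384/(-2414) = 535*(-1/1237) + 4384*(-1/2414) = -535/1237 - 2192/1207 = -3357249/1493059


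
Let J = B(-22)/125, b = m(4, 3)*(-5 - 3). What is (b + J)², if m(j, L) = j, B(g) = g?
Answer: 16176484/15625 ≈ 1035.3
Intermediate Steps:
b = -32 (b = 4*(-5 - 3) = 4*(-8) = -32)
J = -22/125 ≈ -0.17600
(b + J)² = (-32 - 22/125)² = (-4022/125)² = 16176484/15625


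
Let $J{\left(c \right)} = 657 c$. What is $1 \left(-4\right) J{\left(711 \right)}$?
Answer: $-1868508$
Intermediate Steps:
$1 \left(-4\right) J{\left(711 \right)} = 1 \left(-4\right) 657 \cdot 711 = \left(-4\right) 467127 = -1868508$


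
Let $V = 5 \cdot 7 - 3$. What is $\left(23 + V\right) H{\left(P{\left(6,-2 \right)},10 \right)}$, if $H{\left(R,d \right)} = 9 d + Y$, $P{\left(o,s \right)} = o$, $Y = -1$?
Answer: $4895$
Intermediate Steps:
$H{\left(R,d \right)} = -1 + 9 d$ ($H{\left(R,d \right)} = 9 d - 1 = -1 + 9 d$)
$V = 32$ ($V = 35 - 3 = 32$)
$\left(23 + V\right) H{\left(P{\left(6,-2 \right)},10 \right)} = \left(23 + 32\right) \left(-1 + 9 \cdot 10\right) = 55 \left(-1 + 90\right) = 55 \cdot 89 = 4895$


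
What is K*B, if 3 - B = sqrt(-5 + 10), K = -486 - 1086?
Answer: -4716 + 1572*sqrt(5) ≈ -1200.9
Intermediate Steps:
K = -1572
B = 3 - sqrt(5) (B = 3 - sqrt(-5 + 10) = 3 - sqrt(5) ≈ 0.76393)
K*B = -1572*(3 - sqrt(5)) = -4716 + 1572*sqrt(5)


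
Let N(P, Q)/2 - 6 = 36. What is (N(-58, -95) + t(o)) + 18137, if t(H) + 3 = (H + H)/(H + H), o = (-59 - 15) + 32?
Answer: 18219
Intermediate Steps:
N(P, Q) = 84 (N(P, Q) = 12 + 2*36 = 12 + 72 = 84)
o = -42 (o = -74 + 32 = -42)
t(H) = -2 (t(H) = -3 + (H + H)/(H + H) = -3 + (2*H)/((2*H)) = -3 + (2*H)*(1/(2*H)) = -3 + 1 = -2)
(N(-58, -95) + t(o)) + 18137 = (84 - 2) + 18137 = 82 + 18137 = 18219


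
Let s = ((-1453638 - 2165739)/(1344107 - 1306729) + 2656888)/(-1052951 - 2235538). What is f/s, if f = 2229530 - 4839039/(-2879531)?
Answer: -34309945115964951933126/12432755727311539 ≈ -2.7596e+6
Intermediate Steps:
s = -99305540287/122917141842 (s = (-3619377/37378 + 2656888)/(-3288489) = (-3619377*1/37378 + 2656888)*(-1/3288489) = (-3619377/37378 + 2656888)*(-1/3288489) = (99305540287/37378)*(-1/3288489) = -99305540287/122917141842 ≈ -0.80791)
f = 279130677803/125197 (f = 2229530 - 4839039*(-1)/2879531 = 2229530 - 1*(-210393/125197) = 2229530 + 210393/125197 = 279130677803/125197 ≈ 2.2295e+6)
f/s = 279130677803/(125197*(-99305540287/122917141842)) = (279130677803/125197)*(-122917141842/99305540287) = -34309945115964951933126/12432755727311539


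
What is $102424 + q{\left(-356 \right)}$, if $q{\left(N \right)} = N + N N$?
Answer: $228804$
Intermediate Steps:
$q{\left(N \right)} = N + N^{2}$
$102424 + q{\left(-356 \right)} = 102424 - 356 \left(1 - 356\right) = 102424 - -126380 = 102424 + 126380 = 228804$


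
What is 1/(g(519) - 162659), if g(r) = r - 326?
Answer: -1/162466 ≈ -6.1551e-6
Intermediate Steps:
g(r) = -326 + r
1/(g(519) - 162659) = 1/((-326 + 519) - 162659) = 1/(193 - 162659) = 1/(-162466) = -1/162466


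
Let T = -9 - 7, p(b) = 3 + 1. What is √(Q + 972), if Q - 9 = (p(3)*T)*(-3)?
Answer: √1173 ≈ 34.249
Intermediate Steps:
p(b) = 4
T = -16
Q = 201 (Q = 9 + (4*(-16))*(-3) = 9 - 64*(-3) = 9 + 192 = 201)
√(Q + 972) = √(201 + 972) = √1173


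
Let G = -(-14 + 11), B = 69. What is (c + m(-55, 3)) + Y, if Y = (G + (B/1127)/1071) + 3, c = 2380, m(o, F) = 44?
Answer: 42507991/17493 ≈ 2430.0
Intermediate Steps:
G = 3 (G = -1*(-3) = 3)
Y = 104959/17493 (Y = (3 + (69/1127)/1071) + 3 = (3 + (69*(1/1127))*(1/1071)) + 3 = (3 + (3/49)*(1/1071)) + 3 = (3 + 1/17493) + 3 = 52480/17493 + 3 = 104959/17493 ≈ 6.0001)
(c + m(-55, 3)) + Y = (2380 + 44) + 104959/17493 = 2424 + 104959/17493 = 42507991/17493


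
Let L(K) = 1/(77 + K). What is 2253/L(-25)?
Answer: 117156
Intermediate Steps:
2253/L(-25) = 2253/(1/(77 - 25)) = 2253/(1/52) = 2253*52 = 117156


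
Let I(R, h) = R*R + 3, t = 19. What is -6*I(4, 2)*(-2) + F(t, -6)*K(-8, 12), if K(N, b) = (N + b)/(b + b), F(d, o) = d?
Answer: 1387/6 ≈ 231.17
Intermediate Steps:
I(R, h) = 3 + R**2 (I(R, h) = R**2 + 3 = 3 + R**2)
K(N, b) = (N + b)/(2*b) (K(N, b) = (N + b)/((2*b)) = (N + b)*(1/(2*b)) = (N + b)/(2*b))
-6*I(4, 2)*(-2) + F(t, -6)*K(-8, 12) = -6*(3 + 4**2)*(-2) + 19*((1/2)*(-8 + 12)/12) = -6*(3 + 16)*(-2) + 19*((1/2)*(1/12)*4) = -6*19*(-2) + 19*(1/6) = -114*(-2) + 19/6 = 228 + 19/6 = 1387/6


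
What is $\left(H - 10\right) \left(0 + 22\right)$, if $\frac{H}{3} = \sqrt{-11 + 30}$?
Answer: $-220 + 66 \sqrt{19} \approx 67.687$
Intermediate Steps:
$H = 3 \sqrt{19}$ ($H = 3 \sqrt{-11 + 30} = 3 \sqrt{19} \approx 13.077$)
$\left(H - 10\right) \left(0 + 22\right) = \left(3 \sqrt{19} - 10\right) \left(0 + 22\right) = \left(-10 + 3 \sqrt{19}\right) 22 = -220 + 66 \sqrt{19}$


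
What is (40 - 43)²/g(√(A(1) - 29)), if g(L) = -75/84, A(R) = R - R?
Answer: -252/25 ≈ -10.080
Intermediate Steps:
A(R) = 0
g(L) = -25/28 (g(L) = -75*1/84 = -25/28)
(40 - 43)²/g(√(A(1) - 29)) = (40 - 43)²/(-25/28) = (-3)²*(-28/25) = 9*(-28/25) = -252/25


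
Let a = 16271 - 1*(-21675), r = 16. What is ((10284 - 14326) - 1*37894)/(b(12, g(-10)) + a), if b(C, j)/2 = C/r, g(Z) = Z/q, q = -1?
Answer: -83872/75895 ≈ -1.1051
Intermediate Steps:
g(Z) = -Z (g(Z) = Z/(-1) = Z*(-1) = -Z)
b(C, j) = C/8 (b(C, j) = 2*(C/16) = C/8)
a = 37946 (a = 16271 + 21675 = 37946)
((10284 - 14326) - 1*37894)/(b(12, g(-10)) + a) = ((10284 - 14326) - 1*37894)/((⅛)*12 + 37946) = (-4042 - 37894)/(3/2 + 37946) = -41936/75895/2 = -41936*2/75895 = -83872/75895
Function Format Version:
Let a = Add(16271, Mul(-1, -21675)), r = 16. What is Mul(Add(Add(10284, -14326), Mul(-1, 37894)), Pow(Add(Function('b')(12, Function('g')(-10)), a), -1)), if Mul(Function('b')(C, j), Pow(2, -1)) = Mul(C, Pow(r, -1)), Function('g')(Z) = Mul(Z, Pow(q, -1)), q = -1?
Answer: Rational(-83872, 75895) ≈ -1.1051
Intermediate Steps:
Function('g')(Z) = Mul(-1, Z) (Function('g')(Z) = Mul(Z, Pow(-1, -1)) = Mul(Z, -1) = Mul(-1, Z))
Function('b')(C, j) = Mul(Rational(1, 8), C) (Function('b')(C, j) = Mul(2, Mul(C, Pow(16, -1))) = Mul(2, Mul(C, Rational(1, 16))) = Mul(2, Mul(Rational(1, 16), C)) = Mul(Rational(1, 8), C))
a = 37946 (a = Add(16271, 21675) = 37946)
Mul(Add(Add(10284, -14326), Mul(-1, 37894)), Pow(Add(Function('b')(12, Function('g')(-10)), a), -1)) = Mul(Add(Add(10284, -14326), Mul(-1, 37894)), Pow(Add(Mul(Rational(1, 8), 12), 37946), -1)) = Mul(Add(-4042, -37894), Pow(Add(Rational(3, 2), 37946), -1)) = Mul(-41936, Pow(Rational(75895, 2), -1)) = Mul(-41936, Rational(2, 75895)) = Rational(-83872, 75895)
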